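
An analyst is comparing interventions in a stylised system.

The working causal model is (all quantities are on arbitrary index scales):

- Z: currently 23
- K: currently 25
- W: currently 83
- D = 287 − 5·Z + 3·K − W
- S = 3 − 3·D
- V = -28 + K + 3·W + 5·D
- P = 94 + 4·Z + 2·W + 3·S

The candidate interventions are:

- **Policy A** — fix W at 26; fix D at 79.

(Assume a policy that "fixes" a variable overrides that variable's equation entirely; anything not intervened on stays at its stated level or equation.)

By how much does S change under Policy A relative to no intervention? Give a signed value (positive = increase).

Baseline:
  Z = 23
  K = 25
  W = 83
  D = 287 − 5·23 + 3·25 − 83 = 164
  S = 3 − 3·164 = -489
Policy A (W := 26, D := 79):
  Z = 23
  K = 25
  W = 26
  D = 79
  S = 3 − 3·79 = -234
Change in S: -234 − (-489) = 255

255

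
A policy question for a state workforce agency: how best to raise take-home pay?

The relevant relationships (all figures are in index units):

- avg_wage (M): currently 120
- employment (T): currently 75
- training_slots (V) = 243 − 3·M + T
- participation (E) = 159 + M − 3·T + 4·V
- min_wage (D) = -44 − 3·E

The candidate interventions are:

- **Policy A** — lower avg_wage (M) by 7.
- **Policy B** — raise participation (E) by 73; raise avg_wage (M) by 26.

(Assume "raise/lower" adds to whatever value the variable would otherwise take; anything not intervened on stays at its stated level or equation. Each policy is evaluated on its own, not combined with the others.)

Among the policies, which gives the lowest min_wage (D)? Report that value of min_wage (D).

67

Policy A (M − 7):
  M = 120 − 7 = 113
  T = 75
  V = 243 − 3·113 + 75 = -21
  E = 159 + 113 − 3·75 + 4·(-21) = -37
  D = -44 − 3·(-37) = 67
Policy B (E + 73, M + 26):
  M = 120 + 26 = 146
  T = 75
  V = 243 − 3·146 + 75 = -120
  E = 159 + 146 − 3·75 + 4·(-120) (+73 from intervention) = -327
  D = -44 − 3·(-327) = 937
Comparing — Policy A: D=67, Policy B: D=937. Lowest is 67 (Policy A).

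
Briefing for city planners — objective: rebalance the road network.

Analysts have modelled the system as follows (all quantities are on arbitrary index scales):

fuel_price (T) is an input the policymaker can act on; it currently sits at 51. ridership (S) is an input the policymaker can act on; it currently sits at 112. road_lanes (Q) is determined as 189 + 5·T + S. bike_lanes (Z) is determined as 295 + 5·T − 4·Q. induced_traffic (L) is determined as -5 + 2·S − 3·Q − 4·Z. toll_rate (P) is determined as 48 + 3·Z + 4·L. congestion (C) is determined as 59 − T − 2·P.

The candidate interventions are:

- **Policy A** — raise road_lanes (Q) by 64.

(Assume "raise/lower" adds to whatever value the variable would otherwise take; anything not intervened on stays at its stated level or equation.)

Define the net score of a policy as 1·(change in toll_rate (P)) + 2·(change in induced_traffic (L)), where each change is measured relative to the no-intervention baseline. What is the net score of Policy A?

4224

Baseline:
  T = 51
  S = 112
  Q = 189 + 5·51 + 112 = 556
  Z = 295 + 5·51 − 4·556 = -1674
  L = -5 + 2·112 − 3·556 − 4·(-1674) = 5247
  P = 48 + 3·(-1674) + 4·5247 = 16014
Policy A (Q + 64):
  T = 51
  S = 112
  Q = 189 + 5·51 + 112 (+64 from intervention) = 620
  Z = 295 + 5·51 − 4·620 = -1930
  L = -5 + 2·112 − 3·620 − 4·(-1930) = 6079
  P = 48 + 3·(-1930) + 4·6079 = 18574
ΔP = 18574 − 16014 = 2560; ΔL = 6079 − 5247 = 832
Score = 1·2560 + 2·832 = 4224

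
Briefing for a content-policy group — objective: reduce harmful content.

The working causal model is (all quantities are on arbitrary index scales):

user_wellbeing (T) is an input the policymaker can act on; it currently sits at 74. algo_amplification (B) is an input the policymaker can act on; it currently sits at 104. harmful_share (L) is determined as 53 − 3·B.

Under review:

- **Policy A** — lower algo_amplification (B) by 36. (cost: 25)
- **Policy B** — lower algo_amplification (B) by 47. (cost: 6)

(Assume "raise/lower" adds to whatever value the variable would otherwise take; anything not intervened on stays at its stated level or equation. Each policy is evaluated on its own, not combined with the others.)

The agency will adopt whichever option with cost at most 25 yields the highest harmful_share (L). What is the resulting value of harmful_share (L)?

Policy A (B − 36):
  B = 104 − 36 = 68
  L = 53 − 3·68 = -151
Policy B (B − 47):
  B = 104 − 47 = 57
  L = 53 − 3·57 = -118
Comparing — Policy A: L=-151, Policy B: L=-118. Highest is -118 (Policy B).

-118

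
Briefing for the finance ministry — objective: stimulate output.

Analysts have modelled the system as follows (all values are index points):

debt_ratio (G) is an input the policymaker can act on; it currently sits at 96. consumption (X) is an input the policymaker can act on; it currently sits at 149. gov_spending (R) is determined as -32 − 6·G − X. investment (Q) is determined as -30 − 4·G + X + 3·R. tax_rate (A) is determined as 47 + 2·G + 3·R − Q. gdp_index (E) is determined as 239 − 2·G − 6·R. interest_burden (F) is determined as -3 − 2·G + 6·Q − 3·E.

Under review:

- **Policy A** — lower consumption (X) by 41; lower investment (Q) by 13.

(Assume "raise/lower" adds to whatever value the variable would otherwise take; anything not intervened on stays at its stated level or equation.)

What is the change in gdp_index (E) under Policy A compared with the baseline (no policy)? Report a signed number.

-246

Baseline:
  G = 96
  X = 149
  R = -32 − 6·96 − 149 = -757
  E = 239 − 2·96 − 6·(-757) = 4589
Policy A (X − 41, Q − 13):
  G = 96
  X = 149 − 41 = 108
  R = -32 − 6·96 − 108 = -716
  E = 239 − 2·96 − 6·(-716) = 4343
Change in E: 4343 − 4589 = -246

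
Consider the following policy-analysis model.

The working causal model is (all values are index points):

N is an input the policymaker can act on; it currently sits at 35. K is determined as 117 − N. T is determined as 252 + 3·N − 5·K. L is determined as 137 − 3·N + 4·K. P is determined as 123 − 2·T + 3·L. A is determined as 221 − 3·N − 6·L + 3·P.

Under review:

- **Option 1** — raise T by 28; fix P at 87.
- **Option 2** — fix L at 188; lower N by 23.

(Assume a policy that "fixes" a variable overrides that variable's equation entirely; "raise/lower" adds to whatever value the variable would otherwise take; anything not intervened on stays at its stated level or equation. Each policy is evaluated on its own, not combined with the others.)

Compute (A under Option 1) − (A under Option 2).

-4323

Option 1 (T + 28, P := 87):
  N = 35
  K = 117 − 35 = 82
  T = 252 + 3·35 − 5·82 (+28 from intervention) = -25
  L = 137 − 3·35 + 4·82 = 360
  P = 87
  A = 221 − 3·35 − 6·360 + 3·87 = -1783
Option 2 (L := 188, N − 23):
  N = 35 − 23 = 12
  K = 117 − 12 = 105
  T = 252 + 3·12 − 5·105 = -237
  L = 188
  P = 123 − 2·(-237) + 3·188 = 1161
  A = 221 − 3·12 − 6·188 + 3·1161 = 2540
A: -1783 − 2540 = -4323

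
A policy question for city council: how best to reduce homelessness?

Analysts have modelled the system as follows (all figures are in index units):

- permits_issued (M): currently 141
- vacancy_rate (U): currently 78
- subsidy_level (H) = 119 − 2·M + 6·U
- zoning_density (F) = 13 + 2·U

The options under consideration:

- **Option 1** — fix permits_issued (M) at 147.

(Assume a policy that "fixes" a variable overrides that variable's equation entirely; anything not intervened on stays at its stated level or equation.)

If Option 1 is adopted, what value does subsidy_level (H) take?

Option 1 (M := 147):
  M = 147
  U = 78
  H = 119 − 2·147 + 6·78 = 293

293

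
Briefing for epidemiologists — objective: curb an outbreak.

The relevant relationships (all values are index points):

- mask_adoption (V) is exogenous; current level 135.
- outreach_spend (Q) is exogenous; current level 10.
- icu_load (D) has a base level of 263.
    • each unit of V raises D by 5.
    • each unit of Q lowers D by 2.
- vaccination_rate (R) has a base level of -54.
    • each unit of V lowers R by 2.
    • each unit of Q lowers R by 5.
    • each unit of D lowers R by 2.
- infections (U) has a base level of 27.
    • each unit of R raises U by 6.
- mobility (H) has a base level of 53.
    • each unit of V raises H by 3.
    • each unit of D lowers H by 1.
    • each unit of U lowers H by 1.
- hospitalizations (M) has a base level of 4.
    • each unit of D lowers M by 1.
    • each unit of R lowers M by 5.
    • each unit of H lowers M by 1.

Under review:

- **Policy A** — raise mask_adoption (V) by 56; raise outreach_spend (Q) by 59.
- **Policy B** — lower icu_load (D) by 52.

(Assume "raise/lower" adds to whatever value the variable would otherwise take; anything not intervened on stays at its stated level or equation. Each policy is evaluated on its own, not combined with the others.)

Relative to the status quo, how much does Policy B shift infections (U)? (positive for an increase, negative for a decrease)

624

Baseline:
  V = 135
  Q = 10
  D = 263 + 5·135 − 2·10 = 918
  R = -54 − 2·135 − 5·10 − 2·918 = -2210
  U = 27 + 6·(-2210) = -13233
Policy B (D − 52):
  V = 135
  Q = 10
  D = 263 + 5·135 − 2·10 (−52 from intervention) = 866
  R = -54 − 2·135 − 5·10 − 2·866 = -2106
  U = 27 + 6·(-2106) = -12609
Change in U: -12609 − (-13233) = 624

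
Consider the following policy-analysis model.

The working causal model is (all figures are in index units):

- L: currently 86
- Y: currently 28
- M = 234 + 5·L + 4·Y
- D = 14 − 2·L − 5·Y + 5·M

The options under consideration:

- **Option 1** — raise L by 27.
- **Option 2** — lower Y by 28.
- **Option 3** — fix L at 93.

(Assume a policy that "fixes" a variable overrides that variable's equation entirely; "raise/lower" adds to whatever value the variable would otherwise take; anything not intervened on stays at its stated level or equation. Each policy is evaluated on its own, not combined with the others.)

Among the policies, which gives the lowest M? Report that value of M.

664

Option 1 (L + 27):
  L = 86 + 27 = 113
  Y = 28
  M = 234 + 5·113 + 4·28 = 911
Option 2 (Y − 28):
  L = 86
  Y = 28 − 28 = 0
  M = 234 + 5·86 + 4·0 = 664
Option 3 (L := 93):
  L = 93
  Y = 28
  M = 234 + 5·93 + 4·28 = 811
Comparing — Option 1: M=911, Option 2: M=664, Option 3: M=811. Lowest is 664 (Option 2).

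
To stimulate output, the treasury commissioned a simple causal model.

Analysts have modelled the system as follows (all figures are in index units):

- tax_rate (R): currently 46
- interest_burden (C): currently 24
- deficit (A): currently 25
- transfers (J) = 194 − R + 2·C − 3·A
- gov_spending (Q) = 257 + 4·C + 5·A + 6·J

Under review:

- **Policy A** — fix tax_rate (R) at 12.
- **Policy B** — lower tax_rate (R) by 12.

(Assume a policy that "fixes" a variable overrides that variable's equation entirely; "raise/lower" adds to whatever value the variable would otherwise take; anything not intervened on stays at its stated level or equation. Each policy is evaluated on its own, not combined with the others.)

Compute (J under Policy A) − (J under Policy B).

22

Policy A (R := 12):
  R = 12
  C = 24
  A = 25
  J = 194 − 12 + 2·24 − 3·25 = 155
Policy B (R − 12):
  R = 46 − 12 = 34
  C = 24
  A = 25
  J = 194 − 34 + 2·24 − 3·25 = 133
J: 155 − 133 = 22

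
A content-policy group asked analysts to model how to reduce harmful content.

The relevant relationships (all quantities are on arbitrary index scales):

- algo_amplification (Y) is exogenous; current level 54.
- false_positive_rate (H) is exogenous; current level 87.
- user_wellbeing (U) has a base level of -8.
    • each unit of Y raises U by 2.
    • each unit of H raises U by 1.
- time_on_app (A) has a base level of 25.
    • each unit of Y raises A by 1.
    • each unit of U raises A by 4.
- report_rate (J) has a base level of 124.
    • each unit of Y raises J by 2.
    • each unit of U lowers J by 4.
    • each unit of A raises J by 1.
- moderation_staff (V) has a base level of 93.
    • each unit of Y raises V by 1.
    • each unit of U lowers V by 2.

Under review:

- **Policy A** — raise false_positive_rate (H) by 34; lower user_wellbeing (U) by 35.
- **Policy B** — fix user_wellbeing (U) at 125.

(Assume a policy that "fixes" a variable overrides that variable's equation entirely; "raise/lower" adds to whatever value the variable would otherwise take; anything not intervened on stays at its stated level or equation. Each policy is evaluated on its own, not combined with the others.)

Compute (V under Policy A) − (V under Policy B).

-122

Policy A (H + 34, U − 35):
  Y = 54
  H = 87 + 34 = 121
  U = -8 + 2·54 + 121 (−35 from intervention) = 186
  V = 93 + 54 − 2·186 = -225
Policy B (U := 125):
  Y = 54
  H = 87
  U = 125
  V = 93 + 54 − 2·125 = -103
V: -225 − (-103) = -122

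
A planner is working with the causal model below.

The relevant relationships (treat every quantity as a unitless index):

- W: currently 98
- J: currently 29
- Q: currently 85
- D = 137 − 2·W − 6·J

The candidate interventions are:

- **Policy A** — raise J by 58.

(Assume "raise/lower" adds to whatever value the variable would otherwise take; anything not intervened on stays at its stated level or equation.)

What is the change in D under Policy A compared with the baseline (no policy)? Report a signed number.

-348

Baseline:
  W = 98
  J = 29
  D = 137 − 2·98 − 6·29 = -233
Policy A (J + 58):
  W = 98
  J = 29 + 58 = 87
  D = 137 − 2·98 − 6·87 = -581
Change in D: -581 − (-233) = -348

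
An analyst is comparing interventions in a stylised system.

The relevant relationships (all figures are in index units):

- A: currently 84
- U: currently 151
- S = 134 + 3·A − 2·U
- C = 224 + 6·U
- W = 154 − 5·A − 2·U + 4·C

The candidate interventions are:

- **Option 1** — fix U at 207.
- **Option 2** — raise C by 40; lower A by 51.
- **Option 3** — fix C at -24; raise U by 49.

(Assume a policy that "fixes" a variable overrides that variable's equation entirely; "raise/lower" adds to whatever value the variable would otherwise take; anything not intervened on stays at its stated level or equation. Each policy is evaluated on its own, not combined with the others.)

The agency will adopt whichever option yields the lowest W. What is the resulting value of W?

Option 1 (U := 207):
  A = 84
  U = 207
  C = 224 + 6·207 = 1466
  W = 154 − 5·84 − 2·207 + 4·1466 = 5184
Option 2 (C + 40, A − 51):
  A = 84 − 51 = 33
  U = 151
  C = 224 + 6·151 (+40 from intervention) = 1170
  W = 154 − 5·33 − 2·151 + 4·1170 = 4367
Option 3 (C := -24, U + 49):
  A = 84
  U = 151 + 49 = 200
  C = -24
  W = 154 − 5·84 − 2·200 + 4·(-24) = -762
Comparing — Option 1: W=5184, Option 2: W=4367, Option 3: W=-762. Lowest is -762 (Option 3).

-762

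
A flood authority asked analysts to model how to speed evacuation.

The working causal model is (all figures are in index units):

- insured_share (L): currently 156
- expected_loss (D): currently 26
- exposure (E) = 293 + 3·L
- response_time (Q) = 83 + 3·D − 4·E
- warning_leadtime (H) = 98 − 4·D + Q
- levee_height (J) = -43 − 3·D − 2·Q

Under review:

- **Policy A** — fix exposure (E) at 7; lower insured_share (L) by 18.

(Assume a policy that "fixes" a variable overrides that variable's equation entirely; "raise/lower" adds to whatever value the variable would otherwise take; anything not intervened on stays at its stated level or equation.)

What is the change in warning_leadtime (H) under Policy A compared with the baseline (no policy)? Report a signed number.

Baseline:
  L = 156
  D = 26
  E = 293 + 3·156 = 761
  Q = 83 + 3·26 − 4·761 = -2883
  H = 98 − 4·26 + (-2883) = -2889
Policy A (E := 7, L − 18):
  L = 156 − 18 = 138
  D = 26
  E = 7
  Q = 83 + 3·26 − 4·7 = 133
  H = 98 − 4·26 + 133 = 127
Change in H: 127 − (-2889) = 3016

3016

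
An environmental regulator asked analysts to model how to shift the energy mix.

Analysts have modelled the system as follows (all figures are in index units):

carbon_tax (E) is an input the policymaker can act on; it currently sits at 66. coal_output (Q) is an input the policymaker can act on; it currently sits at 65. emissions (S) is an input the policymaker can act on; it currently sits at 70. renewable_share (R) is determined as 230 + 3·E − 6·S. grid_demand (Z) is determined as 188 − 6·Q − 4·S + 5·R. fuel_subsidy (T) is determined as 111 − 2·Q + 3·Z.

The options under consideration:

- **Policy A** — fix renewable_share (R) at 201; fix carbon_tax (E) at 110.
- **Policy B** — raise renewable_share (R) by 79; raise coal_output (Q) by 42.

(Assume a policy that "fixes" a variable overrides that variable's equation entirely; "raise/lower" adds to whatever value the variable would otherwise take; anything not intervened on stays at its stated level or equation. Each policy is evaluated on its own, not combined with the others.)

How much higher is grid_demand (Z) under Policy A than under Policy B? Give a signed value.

Policy A (R := 201, E := 110):
  E = 110
  Q = 65
  S = 70
  R = 201
  Z = 188 − 6·65 − 4·70 + 5·201 = 523
Policy B (R + 79, Q + 42):
  E = 66
  Q = 65 + 42 = 107
  S = 70
  R = 230 + 3·66 − 6·70 (+79 from intervention) = 87
  Z = 188 − 6·107 − 4·70 + 5·87 = -299
Z: 523 − (-299) = 822

822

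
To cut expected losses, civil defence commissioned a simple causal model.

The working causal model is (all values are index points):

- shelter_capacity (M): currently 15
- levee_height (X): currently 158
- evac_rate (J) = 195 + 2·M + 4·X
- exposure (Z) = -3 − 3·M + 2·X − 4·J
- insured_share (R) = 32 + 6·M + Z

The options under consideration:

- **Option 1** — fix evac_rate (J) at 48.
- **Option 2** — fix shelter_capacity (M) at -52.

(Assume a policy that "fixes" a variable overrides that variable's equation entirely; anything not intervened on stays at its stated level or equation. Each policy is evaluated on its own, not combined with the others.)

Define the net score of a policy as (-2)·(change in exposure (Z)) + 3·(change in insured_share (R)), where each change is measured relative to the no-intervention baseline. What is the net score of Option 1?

3236

Baseline:
  M = 15
  X = 158
  J = 195 + 2·15 + 4·158 = 857
  Z = -3 − 3·15 + 2·158 − 4·857 = -3160
  R = 32 + 6·15 + (-3160) = -3038
Option 1 (J := 48):
  M = 15
  X = 158
  J = 48
  Z = -3 − 3·15 + 2·158 − 4·48 = 76
  R = 32 + 6·15 + 76 = 198
ΔZ = 76 − (-3160) = 3236; ΔR = 198 − (-3038) = 3236
Score = (-2)·3236 + 3·3236 = 3236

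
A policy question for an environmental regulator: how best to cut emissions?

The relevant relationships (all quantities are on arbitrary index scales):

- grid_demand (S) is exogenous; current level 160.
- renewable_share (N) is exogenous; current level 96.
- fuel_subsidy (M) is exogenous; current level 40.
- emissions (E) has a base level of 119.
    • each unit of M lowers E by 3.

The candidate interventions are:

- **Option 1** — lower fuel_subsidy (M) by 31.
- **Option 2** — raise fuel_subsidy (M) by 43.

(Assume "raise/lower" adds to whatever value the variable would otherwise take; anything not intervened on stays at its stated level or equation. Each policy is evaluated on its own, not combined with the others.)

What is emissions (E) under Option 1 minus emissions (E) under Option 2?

Option 1 (M − 31):
  M = 40 − 31 = 9
  E = 119 − 3·9 = 92
Option 2 (M + 43):
  M = 40 + 43 = 83
  E = 119 − 3·83 = -130
E: 92 − (-130) = 222

222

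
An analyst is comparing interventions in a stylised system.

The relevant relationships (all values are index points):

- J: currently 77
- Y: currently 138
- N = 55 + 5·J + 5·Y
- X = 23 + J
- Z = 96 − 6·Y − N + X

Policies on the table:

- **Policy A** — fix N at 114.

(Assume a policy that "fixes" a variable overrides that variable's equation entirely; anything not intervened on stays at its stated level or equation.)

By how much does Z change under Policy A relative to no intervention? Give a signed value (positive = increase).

Baseline:
  J = 77
  Y = 138
  N = 55 + 5·77 + 5·138 = 1130
  X = 23 + 77 = 100
  Z = 96 − 6·138 − 1130 + 100 = -1762
Policy A (N := 114):
  J = 77
  Y = 138
  N = 114
  X = 23 + 77 = 100
  Z = 96 − 6·138 − 114 + 100 = -746
Change in Z: -746 − (-1762) = 1016

1016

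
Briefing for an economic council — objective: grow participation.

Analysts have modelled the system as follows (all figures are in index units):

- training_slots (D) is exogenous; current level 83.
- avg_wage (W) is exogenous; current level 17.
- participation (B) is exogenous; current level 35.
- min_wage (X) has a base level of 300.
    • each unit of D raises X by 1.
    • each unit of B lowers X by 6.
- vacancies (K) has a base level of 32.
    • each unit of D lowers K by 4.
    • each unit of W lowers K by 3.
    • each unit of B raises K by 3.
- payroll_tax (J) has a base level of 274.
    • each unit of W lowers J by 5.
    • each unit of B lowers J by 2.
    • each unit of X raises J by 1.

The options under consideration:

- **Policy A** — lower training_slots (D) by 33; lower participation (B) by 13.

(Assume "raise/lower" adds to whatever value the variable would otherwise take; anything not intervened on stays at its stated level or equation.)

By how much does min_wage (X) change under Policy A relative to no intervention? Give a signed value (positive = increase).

45

Baseline:
  D = 83
  B = 35
  X = 300 + 83 − 6·35 = 173
Policy A (D − 33, B − 13):
  D = 83 − 33 = 50
  B = 35 − 13 = 22
  X = 300 + 50 − 6·22 = 218
Change in X: 218 − 173 = 45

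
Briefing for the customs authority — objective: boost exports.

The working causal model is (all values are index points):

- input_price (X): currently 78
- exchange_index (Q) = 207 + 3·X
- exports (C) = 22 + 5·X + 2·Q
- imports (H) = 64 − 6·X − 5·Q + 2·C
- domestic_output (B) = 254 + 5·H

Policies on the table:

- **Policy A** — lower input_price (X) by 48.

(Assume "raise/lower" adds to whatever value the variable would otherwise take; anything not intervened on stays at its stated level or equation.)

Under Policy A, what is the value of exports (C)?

766

Policy A (X − 48):
  X = 78 − 48 = 30
  Q = 207 + 3·30 = 297
  C = 22 + 5·30 + 2·297 = 766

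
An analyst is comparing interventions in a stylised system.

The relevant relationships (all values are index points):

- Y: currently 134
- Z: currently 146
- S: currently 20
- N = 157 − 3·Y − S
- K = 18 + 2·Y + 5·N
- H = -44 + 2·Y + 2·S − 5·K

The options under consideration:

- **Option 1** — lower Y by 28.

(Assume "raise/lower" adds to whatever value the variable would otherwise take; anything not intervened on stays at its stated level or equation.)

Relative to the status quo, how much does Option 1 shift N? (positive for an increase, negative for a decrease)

Baseline:
  Y = 134
  S = 20
  N = 157 − 3·134 − 20 = -265
Option 1 (Y − 28):
  Y = 134 − 28 = 106
  S = 20
  N = 157 − 3·106 − 20 = -181
Change in N: -181 − (-265) = 84

84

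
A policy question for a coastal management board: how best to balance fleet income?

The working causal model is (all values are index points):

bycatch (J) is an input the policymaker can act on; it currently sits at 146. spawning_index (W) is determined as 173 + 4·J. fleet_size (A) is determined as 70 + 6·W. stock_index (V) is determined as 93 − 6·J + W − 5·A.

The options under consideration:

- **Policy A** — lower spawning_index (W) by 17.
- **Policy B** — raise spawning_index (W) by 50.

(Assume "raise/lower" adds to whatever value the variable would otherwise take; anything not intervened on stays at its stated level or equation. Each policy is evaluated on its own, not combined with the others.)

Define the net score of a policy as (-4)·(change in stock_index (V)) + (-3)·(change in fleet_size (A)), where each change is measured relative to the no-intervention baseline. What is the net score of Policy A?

-1666

Baseline:
  J = 146
  W = 173 + 4·146 = 757
  A = 70 + 6·757 = 4612
  V = 93 − 6·146 + 757 − 5·4612 = -23086
Policy A (W − 17):
  J = 146
  W = 173 + 4·146 (−17 from intervention) = 740
  A = 70 + 6·740 = 4510
  V = 93 − 6·146 + 740 − 5·4510 = -22593
ΔV = -22593 − (-23086) = 493; ΔA = 4510 − 4612 = -102
Score = (-4)·493 + (-3)·(-102) = -1666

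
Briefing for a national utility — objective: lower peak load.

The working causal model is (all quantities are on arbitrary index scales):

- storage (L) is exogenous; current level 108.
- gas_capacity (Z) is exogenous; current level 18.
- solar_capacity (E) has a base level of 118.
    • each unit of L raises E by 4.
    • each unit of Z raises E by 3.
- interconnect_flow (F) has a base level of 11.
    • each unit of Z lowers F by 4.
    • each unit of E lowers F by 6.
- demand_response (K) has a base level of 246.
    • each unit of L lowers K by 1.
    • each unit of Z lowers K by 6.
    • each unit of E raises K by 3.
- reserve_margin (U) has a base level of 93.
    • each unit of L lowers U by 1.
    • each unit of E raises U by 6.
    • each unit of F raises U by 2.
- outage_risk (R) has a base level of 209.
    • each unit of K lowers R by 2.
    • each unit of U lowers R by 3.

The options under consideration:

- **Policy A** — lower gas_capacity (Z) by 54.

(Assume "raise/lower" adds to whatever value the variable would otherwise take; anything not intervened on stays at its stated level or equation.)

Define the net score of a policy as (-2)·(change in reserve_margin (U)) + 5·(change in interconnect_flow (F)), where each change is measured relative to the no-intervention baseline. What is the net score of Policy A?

3132

Baseline:
  L = 108
  Z = 18
  E = 118 + 4·108 + 3·18 = 604
  F = 11 − 4·18 − 6·604 = -3685
  U = 93 − 108 + 6·604 + 2·(-3685) = -3761
Policy A (Z − 54):
  L = 108
  Z = 18 − 54 = -36
  E = 118 + 4·108 + 3·(-36) = 442
  F = 11 − 4·(-36) − 6·442 = -2497
  U = 93 − 108 + 6·442 + 2·(-2497) = -2357
ΔU = -2357 − (-3761) = 1404; ΔF = -2497 − (-3685) = 1188
Score = (-2)·1404 + 5·1188 = 3132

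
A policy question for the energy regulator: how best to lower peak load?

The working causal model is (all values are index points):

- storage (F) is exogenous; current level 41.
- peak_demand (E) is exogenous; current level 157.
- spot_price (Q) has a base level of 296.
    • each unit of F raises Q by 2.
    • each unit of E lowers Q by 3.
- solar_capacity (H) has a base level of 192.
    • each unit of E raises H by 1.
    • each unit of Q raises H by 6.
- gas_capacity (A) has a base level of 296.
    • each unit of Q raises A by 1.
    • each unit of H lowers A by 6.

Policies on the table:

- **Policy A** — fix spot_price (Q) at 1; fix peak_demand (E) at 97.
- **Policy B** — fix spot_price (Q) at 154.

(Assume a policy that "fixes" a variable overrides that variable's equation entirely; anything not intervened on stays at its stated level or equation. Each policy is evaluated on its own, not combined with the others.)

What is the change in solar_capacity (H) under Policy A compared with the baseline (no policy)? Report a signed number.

Baseline:
  F = 41
  E = 157
  Q = 296 + 2·41 − 3·157 = -93
  H = 192 + 157 + 6·(-93) = -209
Policy A (Q := 1, E := 97):
  F = 41
  E = 97
  Q = 1
  H = 192 + 97 + 6·1 = 295
Change in H: 295 − (-209) = 504

504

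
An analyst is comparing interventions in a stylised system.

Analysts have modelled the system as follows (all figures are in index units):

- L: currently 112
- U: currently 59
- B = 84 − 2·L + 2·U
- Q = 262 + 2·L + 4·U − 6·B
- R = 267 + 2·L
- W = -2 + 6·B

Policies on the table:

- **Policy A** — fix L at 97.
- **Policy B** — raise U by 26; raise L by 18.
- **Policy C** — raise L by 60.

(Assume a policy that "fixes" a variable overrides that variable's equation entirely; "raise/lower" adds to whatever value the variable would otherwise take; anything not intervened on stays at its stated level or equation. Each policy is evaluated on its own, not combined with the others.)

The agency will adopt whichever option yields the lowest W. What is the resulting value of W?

-854

Policy A (L := 97):
  L = 97
  U = 59
  B = 84 − 2·97 + 2·59 = 8
  W = -2 + 6·8 = 46
Policy B (U + 26, L + 18):
  L = 112 + 18 = 130
  U = 59 + 26 = 85
  B = 84 − 2·130 + 2·85 = -6
  W = -2 + 6·(-6) = -38
Policy C (L + 60):
  L = 112 + 60 = 172
  U = 59
  B = 84 − 2·172 + 2·59 = -142
  W = -2 + 6·(-142) = -854
Comparing — Policy A: W=46, Policy B: W=-38, Policy C: W=-854. Lowest is -854 (Policy C).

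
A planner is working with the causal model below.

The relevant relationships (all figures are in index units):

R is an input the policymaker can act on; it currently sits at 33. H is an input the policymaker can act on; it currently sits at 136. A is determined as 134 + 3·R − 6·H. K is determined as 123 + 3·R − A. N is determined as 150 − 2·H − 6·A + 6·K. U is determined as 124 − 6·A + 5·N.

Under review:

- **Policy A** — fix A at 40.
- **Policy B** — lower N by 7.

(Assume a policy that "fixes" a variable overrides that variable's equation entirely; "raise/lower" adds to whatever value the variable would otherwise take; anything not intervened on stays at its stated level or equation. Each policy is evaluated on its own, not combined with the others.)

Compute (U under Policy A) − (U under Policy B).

Policy A (A := 40):
  R = 33
  H = 136
  A = 40
  K = 123 + 3·33 − 40 = 182
  N = 150 − 2·136 − 6·40 + 6·182 = 730
  U = 124 − 6·40 + 5·730 = 3534
Policy B (N − 7):
  R = 33
  H = 136
  A = 134 + 3·33 − 6·136 = -583
  K = 123 + 3·33 − (-583) = 805
  N = 150 − 2·136 − 6·(-583) + 6·805 (−7 from intervention) = 8199
  U = 124 − 6·(-583) + 5·8199 = 44617
U: 3534 − 44617 = -41083

-41083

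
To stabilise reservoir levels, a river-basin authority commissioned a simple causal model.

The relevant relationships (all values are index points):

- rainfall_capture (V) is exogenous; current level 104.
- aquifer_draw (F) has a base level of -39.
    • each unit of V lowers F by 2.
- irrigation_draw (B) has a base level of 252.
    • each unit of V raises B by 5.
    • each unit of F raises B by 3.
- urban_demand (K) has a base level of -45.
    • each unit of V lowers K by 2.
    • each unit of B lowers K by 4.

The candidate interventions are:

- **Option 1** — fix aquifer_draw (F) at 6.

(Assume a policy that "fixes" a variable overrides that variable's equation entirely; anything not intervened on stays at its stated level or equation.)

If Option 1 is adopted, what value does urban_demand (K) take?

-3413

Option 1 (F := 6):
  V = 104
  F = 6
  B = 252 + 5·104 + 3·6 = 790
  K = -45 − 2·104 − 4·790 = -3413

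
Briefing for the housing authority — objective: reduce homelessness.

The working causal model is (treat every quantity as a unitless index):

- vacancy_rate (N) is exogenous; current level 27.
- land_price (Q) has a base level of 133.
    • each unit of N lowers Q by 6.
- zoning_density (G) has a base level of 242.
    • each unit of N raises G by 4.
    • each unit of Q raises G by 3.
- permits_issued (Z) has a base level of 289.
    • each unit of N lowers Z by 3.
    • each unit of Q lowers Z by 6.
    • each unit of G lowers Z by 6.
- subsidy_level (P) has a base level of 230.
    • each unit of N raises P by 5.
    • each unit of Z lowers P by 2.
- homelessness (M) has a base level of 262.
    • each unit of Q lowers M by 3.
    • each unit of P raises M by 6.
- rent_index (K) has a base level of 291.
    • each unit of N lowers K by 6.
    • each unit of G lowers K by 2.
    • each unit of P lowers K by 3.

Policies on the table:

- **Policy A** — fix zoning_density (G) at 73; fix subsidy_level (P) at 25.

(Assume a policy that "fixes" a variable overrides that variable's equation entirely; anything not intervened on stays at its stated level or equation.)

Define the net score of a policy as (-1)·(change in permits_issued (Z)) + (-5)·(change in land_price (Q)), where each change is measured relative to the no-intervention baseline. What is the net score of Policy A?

Baseline:
  N = 27
  Q = 133 − 6·27 = -29
  G = 242 + 4·27 + 3·(-29) = 263
  Z = 289 − 3·27 − 6·(-29) − 6·263 = -1196
Policy A (G := 73, P := 25):
  N = 27
  Q = 133 − 6·27 = -29
  G = 73
  Z = 289 − 3·27 − 6·(-29) − 6·73 = -56
ΔZ = -56 − (-1196) = 1140; ΔQ = -29 − (-29) = 0
Score = (-1)·1140 + (-5)·0 = -1140

-1140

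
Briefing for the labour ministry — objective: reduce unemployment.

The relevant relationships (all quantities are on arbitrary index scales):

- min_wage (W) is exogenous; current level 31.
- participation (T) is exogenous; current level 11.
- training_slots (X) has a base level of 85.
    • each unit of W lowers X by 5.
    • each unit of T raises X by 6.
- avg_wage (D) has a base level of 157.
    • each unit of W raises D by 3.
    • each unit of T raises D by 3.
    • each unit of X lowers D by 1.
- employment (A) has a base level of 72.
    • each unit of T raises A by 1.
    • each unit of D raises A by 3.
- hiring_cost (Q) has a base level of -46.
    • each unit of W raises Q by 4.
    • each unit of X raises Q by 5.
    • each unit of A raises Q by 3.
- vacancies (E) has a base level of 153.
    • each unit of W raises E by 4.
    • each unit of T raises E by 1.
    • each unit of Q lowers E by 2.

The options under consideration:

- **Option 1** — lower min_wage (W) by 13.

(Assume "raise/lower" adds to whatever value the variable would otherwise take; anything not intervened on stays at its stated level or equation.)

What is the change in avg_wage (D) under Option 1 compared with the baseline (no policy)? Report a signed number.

-104

Baseline:
  W = 31
  T = 11
  X = 85 − 5·31 + 6·11 = -4
  D = 157 + 3·31 + 3·11 − (-4) = 287
Option 1 (W − 13):
  W = 31 − 13 = 18
  T = 11
  X = 85 − 5·18 + 6·11 = 61
  D = 157 + 3·18 + 3·11 − 61 = 183
Change in D: 183 − 287 = -104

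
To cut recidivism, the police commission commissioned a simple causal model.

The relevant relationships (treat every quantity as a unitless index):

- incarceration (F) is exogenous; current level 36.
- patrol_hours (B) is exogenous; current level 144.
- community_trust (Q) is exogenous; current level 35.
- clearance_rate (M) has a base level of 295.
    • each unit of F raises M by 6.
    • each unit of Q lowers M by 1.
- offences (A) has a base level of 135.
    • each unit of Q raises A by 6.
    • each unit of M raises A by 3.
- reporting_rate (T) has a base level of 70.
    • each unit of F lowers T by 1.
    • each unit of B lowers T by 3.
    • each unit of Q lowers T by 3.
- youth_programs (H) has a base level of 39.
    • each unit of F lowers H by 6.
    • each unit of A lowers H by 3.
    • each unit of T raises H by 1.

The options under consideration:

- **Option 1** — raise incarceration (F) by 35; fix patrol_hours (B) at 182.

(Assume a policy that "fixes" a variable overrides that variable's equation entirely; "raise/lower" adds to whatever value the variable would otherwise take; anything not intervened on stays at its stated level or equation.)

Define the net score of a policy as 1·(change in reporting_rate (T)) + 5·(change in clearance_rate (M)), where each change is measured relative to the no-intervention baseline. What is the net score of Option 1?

901

Baseline:
  F = 36
  B = 144
  Q = 35
  M = 295 + 6·36 − 35 = 476
  T = 70 − 36 − 3·144 − 3·35 = -503
Option 1 (F + 35, B := 182):
  F = 36 + 35 = 71
  B = 182
  Q = 35
  M = 295 + 6·71 − 35 = 686
  T = 70 − 71 − 3·182 − 3·35 = -652
ΔT = -652 − (-503) = -149; ΔM = 686 − 476 = 210
Score = 1·(-149) + 5·210 = 901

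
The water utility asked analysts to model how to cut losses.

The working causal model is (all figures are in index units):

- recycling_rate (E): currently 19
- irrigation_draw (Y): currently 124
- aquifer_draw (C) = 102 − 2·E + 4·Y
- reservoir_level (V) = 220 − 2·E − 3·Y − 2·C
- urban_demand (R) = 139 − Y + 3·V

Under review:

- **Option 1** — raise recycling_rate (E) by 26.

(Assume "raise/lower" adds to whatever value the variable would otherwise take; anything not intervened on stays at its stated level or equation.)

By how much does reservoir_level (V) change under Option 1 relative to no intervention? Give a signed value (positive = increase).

Baseline:
  E = 19
  Y = 124
  C = 102 − 2·19 + 4·124 = 560
  V = 220 − 2·19 − 3·124 − 2·560 = -1310
Option 1 (E + 26):
  E = 19 + 26 = 45
  Y = 124
  C = 102 − 2·45 + 4·124 = 508
  V = 220 − 2·45 − 3·124 − 2·508 = -1258
Change in V: -1258 − (-1310) = 52

52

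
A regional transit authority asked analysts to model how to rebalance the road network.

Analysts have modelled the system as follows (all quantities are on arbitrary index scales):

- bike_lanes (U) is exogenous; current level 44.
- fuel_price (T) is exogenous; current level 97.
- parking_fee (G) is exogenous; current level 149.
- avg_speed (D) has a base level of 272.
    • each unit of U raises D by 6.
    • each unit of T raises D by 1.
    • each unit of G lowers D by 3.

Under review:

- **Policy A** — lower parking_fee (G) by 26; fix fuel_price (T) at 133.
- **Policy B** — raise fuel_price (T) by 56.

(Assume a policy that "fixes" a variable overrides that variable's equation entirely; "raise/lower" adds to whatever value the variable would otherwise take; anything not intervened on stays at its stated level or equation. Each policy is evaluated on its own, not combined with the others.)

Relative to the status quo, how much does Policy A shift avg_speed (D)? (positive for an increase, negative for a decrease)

114

Baseline:
  U = 44
  T = 97
  G = 149
  D = 272 + 6·44 + 97 − 3·149 = 186
Policy A (G − 26, T := 133):
  U = 44
  T = 133
  G = 149 − 26 = 123
  D = 272 + 6·44 + 133 − 3·123 = 300
Change in D: 300 − 186 = 114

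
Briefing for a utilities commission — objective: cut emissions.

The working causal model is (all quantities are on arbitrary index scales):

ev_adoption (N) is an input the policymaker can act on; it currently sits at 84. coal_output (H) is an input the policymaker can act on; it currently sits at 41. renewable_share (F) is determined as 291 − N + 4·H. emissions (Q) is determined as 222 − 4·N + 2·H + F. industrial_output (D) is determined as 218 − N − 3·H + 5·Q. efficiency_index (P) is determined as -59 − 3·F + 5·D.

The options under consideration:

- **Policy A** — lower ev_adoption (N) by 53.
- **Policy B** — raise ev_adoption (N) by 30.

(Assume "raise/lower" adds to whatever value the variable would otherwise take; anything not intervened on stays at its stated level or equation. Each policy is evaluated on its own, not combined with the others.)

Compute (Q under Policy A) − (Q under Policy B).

415

Policy A (N − 53):
  N = 84 − 53 = 31
  H = 41
  F = 291 − 31 + 4·41 = 424
  Q = 222 − 4·31 + 2·41 + 424 = 604
Policy B (N + 30):
  N = 84 + 30 = 114
  H = 41
  F = 291 − 114 + 4·41 = 341
  Q = 222 − 4·114 + 2·41 + 341 = 189
Q: 604 − 189 = 415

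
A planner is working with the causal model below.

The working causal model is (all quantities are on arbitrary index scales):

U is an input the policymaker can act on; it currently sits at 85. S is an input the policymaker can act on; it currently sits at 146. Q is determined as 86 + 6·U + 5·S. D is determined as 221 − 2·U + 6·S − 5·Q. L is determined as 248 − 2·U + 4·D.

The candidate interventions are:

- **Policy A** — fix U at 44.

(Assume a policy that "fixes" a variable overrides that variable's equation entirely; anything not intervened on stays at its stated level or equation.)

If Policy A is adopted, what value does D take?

Policy A (U := 44):
  U = 44
  S = 146
  Q = 86 + 6·44 + 5·146 = 1080
  D = 221 − 2·44 + 6·146 − 5·1080 = -4391

-4391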